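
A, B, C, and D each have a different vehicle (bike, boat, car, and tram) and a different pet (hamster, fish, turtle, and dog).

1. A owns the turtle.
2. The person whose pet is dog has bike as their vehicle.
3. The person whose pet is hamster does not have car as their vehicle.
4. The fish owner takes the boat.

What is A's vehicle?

With clues 1–2, bike is impossible for A's vehicle.
With clues 1–4, boat and tram are impossible for A's vehicle.
That leaves car.

car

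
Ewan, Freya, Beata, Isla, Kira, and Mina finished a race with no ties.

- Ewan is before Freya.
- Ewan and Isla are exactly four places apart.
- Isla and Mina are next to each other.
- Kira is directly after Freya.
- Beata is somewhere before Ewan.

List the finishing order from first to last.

Beata, Ewan, Freya, Kira, Mina, Isla

From clue 1: Ewan is in {1,2,3,4,5}.
From clues 1–2: Ewan is in {1,2,5}.
From clues 1–4: Ewan is in {1,2}.
From clues 1–5: Beata → place 1, Ewan → place 2, Freya → place 3, Kira → place 4, Mina → place 5, Isla → place 6.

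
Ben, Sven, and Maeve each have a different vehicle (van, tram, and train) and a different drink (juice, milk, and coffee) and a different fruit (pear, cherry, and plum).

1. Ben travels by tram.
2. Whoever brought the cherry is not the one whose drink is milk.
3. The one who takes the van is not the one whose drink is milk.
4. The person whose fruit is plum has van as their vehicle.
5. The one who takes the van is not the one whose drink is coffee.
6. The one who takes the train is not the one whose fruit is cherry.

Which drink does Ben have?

coffee

With clues 1–5, juice is impossible for Ben's drink.
With clues 1–6, milk is impossible for Ben's drink.
That leaves coffee.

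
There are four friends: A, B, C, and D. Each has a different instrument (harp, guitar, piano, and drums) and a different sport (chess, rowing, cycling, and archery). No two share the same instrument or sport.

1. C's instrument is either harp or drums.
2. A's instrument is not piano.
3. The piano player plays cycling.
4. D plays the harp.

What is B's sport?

With clues 1–4, archery, chess, and rowing are impossible for B's sport.
That leaves cycling.

cycling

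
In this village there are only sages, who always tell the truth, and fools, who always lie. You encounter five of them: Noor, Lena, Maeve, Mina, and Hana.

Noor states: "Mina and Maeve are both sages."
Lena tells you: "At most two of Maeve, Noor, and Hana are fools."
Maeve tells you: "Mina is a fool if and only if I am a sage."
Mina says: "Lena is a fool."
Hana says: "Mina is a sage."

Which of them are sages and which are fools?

Noor: fool, Lena: sage, Maeve: sage, Mina: fool, Hana: fool

Consider Noor. Suppose Noor is a sage.
Then no assignment of the remaining roles makes every statement match its speaker's type — contradiction.
So Noor is a fool.
Consider Lena. Suppose Lena is a fool.
Then no assignment of the remaining roles makes every statement match its speaker's type — contradiction.
So Lena is a sage.
With that fixed, Mina's statement is false, so Mina is a fool.
With that fixed, Hana's statement is false, so Hana is a fool.
Consider Maeve. Suppose Maeve is a fool.
Then Lena's statement comes out false, contradicting Lena being a sage.
So Maeve is a sage.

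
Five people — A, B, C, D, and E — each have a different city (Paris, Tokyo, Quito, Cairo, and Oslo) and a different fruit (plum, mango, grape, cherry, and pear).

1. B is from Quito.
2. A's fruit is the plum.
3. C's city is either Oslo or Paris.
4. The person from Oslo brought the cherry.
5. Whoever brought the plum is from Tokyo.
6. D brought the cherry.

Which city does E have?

Cairo

Clue 1 rules out Quito for E's city.
With clues 1–5, Tokyo is impossible for E's city.
With clues 1–6, Oslo and Paris are impossible for E's city.
That leaves Cairo.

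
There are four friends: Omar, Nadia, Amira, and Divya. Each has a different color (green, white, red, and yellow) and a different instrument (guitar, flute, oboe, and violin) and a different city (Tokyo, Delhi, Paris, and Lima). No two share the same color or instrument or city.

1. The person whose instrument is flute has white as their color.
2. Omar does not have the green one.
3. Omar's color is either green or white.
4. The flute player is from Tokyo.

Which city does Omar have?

With clues 1–4, Delhi, Lima, and Paris are impossible for Omar's city.
That leaves Tokyo.

Tokyo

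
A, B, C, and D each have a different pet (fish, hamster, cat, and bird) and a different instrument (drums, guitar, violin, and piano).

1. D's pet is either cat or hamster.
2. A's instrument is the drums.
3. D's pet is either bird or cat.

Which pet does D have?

cat

Clue 1 rules out bird and fish for D's pet.
With clues 1–3, hamster is impossible for D's pet.
That leaves cat.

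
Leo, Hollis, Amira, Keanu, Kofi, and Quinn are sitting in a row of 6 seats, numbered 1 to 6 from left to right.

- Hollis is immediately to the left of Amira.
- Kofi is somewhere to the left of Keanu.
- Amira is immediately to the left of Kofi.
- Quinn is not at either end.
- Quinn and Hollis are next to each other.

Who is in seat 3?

Hollis

With clues 1–3, Keanu, Leo, and Quinn are ruled out for seat 3.
With clues 1–5, Amira and Kofi are ruled out for seat 3.
So seat 3 is Hollis.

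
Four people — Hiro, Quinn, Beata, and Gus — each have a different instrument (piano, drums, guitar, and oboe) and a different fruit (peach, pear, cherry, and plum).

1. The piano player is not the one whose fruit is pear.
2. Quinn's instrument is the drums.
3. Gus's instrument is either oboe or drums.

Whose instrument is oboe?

Gus

With clues 1–2, Quinn is impossible for the one with instrument oboe.
With clues 1–3, Beata and Hiro are impossible for the one with instrument oboe.
That leaves Gus.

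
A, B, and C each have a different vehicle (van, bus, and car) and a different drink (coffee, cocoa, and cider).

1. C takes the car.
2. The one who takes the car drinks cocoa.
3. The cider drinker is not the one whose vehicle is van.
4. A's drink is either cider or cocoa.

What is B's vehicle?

Clue 1 rules out car for B's vehicle.
With clues 1–4, bus is impossible for B's vehicle.
That leaves van.

van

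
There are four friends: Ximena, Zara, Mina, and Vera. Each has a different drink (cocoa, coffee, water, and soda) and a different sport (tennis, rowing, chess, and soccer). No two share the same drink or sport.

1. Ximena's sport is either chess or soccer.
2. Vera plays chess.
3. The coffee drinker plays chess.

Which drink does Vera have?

coffee

With clues 1–3, cocoa, soda, and water are impossible for Vera's drink.
That leaves coffee.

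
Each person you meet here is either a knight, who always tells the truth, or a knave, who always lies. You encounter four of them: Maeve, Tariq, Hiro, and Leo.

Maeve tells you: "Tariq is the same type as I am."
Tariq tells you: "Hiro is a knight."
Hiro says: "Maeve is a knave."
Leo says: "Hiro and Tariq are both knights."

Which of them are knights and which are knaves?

Maeve: knave, Tariq: knight, Hiro: knight, Leo: knight

Consider Maeve. Suppose Maeve is a knight.
Then no assignment of the remaining roles makes every statement match its speaker's type — contradiction.
So Maeve is a knave.
With that fixed, Hiro's statement is true, so Hiro is a knight.
With that fixed, Tariq's statement is true, so Tariq is a knight.
With that fixed, Leo's statement is true, so Leo is a knight.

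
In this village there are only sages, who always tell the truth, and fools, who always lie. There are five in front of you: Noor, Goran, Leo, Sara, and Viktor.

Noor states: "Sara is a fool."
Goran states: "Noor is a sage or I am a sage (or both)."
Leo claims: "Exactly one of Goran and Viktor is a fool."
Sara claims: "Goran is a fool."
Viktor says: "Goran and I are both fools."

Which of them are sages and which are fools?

Consider Noor. Suppose Noor is a fool.
Then no assignment of the remaining roles makes every statement match its speaker's type — contradiction.
So Noor is a sage.
With that fixed, Goran's statement is true, so Goran is a sage.
With that fixed, Sara's statement is false, so Sara is a fool.
With that fixed, Viktor's statement is false, so Viktor is a fool.
With that fixed, Leo's statement is true, so Leo is a sage.

Noor: sage, Goran: sage, Leo: sage, Sara: fool, Viktor: fool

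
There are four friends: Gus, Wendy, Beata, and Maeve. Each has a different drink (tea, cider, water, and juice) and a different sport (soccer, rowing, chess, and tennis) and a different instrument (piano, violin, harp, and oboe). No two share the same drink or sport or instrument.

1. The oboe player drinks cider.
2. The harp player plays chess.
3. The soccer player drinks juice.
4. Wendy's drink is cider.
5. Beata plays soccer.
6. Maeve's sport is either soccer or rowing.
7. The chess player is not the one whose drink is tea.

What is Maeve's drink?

With clues 1–4, cider is impossible for Maeve's drink.
With clues 1–5, juice is impossible for Maeve's drink.
With clues 1–7, water is impossible for Maeve's drink.
That leaves tea.

tea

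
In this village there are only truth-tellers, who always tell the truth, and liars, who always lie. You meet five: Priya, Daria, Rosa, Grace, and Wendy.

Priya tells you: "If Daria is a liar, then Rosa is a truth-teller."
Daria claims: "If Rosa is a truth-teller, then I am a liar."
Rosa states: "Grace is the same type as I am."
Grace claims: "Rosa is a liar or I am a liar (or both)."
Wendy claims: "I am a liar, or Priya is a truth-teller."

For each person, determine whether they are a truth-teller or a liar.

Consider Priya. Suppose Priya is a liar.
Then whichever role Wendy has, Wendy's statement has the wrong truth value — contradiction.
So Priya is a truth-teller.
With that fixed, Wendy's statement is true, so Wendy is a truth-teller.
Consider Daria. Suppose Daria is a liar.
Then Daria's own statement would have to be false, but it can't be — contradiction.
So Daria is a truth-teller.
Consider Rosa. Suppose Rosa is a truth-teller.
Then Daria's statement comes out false, contradicting Daria being a truth-teller.
So Rosa is a liar.
With that fixed, Grace's statement is true, so Grace is a truth-teller.

Priya: truth-teller, Daria: truth-teller, Rosa: liar, Grace: truth-teller, Wendy: truth-teller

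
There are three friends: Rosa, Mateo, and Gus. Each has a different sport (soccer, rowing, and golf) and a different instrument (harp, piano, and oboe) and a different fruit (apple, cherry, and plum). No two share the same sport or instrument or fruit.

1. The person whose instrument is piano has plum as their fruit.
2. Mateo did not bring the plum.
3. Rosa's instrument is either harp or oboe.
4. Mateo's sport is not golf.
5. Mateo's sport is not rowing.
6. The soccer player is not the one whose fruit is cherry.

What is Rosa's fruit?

cherry

With clues 1–3, plum is impossible for Rosa's fruit.
With clues 1–6, apple is impossible for Rosa's fruit.
That leaves cherry.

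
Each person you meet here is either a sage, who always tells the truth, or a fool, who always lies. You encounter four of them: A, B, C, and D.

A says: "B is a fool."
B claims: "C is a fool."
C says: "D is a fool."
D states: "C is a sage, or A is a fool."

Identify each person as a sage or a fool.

A: fool, B: sage, C: fool, D: sage

Consider A. Suppose A is a sage.
Then no assignment of the remaining roles makes every statement match its speaker's type — contradiction.
So A is a fool.
With that fixed, D's statement is true, so D is a sage.
With that fixed, C's statement is false, so C is a fool.
With that fixed, B's statement is true, so B is a sage.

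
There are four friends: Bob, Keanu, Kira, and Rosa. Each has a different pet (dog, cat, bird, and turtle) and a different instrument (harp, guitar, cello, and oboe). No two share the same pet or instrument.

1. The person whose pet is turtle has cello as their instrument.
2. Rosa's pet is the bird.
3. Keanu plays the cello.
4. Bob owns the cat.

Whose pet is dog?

Kira

With clues 1–2, Rosa is impossible for the one with pet dog.
With clues 1–3, Keanu is impossible for the one with pet dog.
With clues 1–4, Bob is impossible for the one with pet dog.
That leaves Kira.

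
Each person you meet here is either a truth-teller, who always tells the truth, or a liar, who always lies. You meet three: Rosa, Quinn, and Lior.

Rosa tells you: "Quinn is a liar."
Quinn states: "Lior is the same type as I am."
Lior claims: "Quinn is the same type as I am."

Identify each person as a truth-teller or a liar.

Rosa: liar, Quinn: truth-teller, Lior: truth-teller

Consider Rosa. Suppose Rosa is a truth-teller.
Then no assignment of the remaining roles makes every statement match its speaker's type — contradiction.
So Rosa is a liar.
Consider Quinn. Suppose Quinn is a liar.
Then Rosa's statement comes out true, contradicting Rosa being a liar.
So Quinn is a truth-teller.
Consider Lior. Suppose Lior is a liar.
Then Quinn's statement comes out false, contradicting Quinn being a truth-teller.
So Lior is a truth-teller.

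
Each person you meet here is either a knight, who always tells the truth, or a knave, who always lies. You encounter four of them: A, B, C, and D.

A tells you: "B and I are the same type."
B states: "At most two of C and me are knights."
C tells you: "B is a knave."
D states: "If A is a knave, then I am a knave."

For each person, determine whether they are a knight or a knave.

Regardless of anyone's role, B's statement is true, so B is a knight.
With that fixed, C's statement is false, so C is a knave.
Consider A. Suppose A is a knave.
Then whichever role D has, D's statement has the wrong truth value — contradiction.
So A is a knight.
With that fixed, D's statement is true, so D is a knight.

A: knight, B: knight, C: knave, D: knight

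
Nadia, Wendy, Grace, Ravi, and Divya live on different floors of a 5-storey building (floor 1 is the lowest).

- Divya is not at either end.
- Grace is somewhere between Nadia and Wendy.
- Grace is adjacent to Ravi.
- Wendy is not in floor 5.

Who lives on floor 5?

With clue 1, Divya is ruled out for floor 5.
With clues 1–2, Grace is ruled out for floor 5.
With clues 1–3, Ravi is ruled out for floor 5.
With clues 1–4, Wendy is ruled out for floor 5.
So floor 5 is Nadia.

Nadia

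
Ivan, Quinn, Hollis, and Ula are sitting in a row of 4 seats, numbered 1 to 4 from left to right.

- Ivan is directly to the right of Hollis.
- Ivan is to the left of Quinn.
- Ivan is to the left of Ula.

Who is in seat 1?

Hollis

With clue 1, Ivan is ruled out for seat 1.
With clues 1–2, Quinn is ruled out for seat 1.
With clues 1–3, Ula is ruled out for seat 1.
So seat 1 is Hollis.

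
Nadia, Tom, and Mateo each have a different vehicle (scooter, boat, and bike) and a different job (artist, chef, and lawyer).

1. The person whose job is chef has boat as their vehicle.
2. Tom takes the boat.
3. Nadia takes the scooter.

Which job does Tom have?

With clues 1–2, artist and lawyer are impossible for Tom's job.
That leaves chef.

chef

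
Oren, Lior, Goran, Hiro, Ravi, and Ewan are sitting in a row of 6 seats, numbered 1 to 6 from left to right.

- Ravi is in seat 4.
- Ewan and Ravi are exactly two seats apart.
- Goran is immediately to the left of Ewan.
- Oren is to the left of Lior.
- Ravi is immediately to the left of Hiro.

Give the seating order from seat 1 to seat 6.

From clue 1: Ravi → seat 4.
From clues 1–2: Ewan is in {2,6}.
From clues 1–3: Goran is in {1,5}.
From clues 1–5: Goran → seat 1, Ewan → seat 2, Oren → seat 3, Hiro → seat 5, Lior → seat 6.

Goran, Ewan, Oren, Ravi, Hiro, Lior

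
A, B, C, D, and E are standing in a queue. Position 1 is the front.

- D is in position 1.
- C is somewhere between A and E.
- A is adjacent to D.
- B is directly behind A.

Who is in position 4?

With clue 1, D is ruled out for position 4.
With clues 1–3, A is ruled out for position 4.
With clues 1–4, B and E are ruled out for position 4.
So position 4 is C.

C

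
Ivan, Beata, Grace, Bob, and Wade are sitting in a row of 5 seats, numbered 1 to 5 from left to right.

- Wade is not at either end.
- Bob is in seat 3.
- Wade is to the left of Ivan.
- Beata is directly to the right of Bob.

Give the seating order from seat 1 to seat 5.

Grace, Wade, Bob, Beata, Ivan

From clue 1: Wade is in {2,3,4}.
From clues 1–2: Bob → seat 3.
From clues 1–3: Ivan is in {4,5}.
From clues 1–4: Grace → seat 1, Wade → seat 2, Beata → seat 4, Ivan → seat 5.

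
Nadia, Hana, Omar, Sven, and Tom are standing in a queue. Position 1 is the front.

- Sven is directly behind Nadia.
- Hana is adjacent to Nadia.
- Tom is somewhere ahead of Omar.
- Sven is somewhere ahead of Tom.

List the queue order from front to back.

Hana, Nadia, Sven, Tom, Omar

From clue 1: Nadia is in {1,2,3,4}.
From clues 1–2: Nadia is in {2,3,4}.
From clues 1–3: Omar is in {2,5}.
From clues 1–4: Hana → position 1, Nadia → position 2, Sven → position 3, Tom → position 4, Omar → position 5.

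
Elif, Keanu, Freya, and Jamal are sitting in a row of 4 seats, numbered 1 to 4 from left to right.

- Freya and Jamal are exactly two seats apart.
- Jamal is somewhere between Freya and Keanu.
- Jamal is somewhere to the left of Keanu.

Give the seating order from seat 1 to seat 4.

From clues 1–2: Elif is in {2,3}.
From clues 1–3: Freya → seat 1, Elif → seat 2, Jamal → seat 3, Keanu → seat 4.

Freya, Elif, Jamal, Keanu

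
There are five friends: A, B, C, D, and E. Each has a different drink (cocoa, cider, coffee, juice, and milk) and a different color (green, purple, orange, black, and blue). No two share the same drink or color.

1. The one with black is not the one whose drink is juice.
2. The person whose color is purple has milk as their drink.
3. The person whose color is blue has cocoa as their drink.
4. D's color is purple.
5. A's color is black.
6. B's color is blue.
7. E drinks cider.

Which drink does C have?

juice

With clues 1–4, milk is impossible for C's drink.
With clues 1–6, cocoa is impossible for C's drink.
With clues 1–7, cider and coffee are impossible for C's drink.
That leaves juice.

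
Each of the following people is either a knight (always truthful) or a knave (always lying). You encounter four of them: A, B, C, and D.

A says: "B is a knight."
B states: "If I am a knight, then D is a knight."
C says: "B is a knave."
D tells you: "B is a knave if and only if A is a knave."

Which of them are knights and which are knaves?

A: knight, B: knight, C: knave, D: knight

Consider A. Suppose A is a knave.
Then no assignment of the remaining roles makes every statement match its speaker's type — contradiction.
So A is a knight.
Consider B. Suppose B is a knave.
Then A's statement comes out false, contradicting A being a knight.
So B is a knight.
With that fixed, C's statement is false, so C is a knave.
With that fixed, D's statement is true, so D is a knight.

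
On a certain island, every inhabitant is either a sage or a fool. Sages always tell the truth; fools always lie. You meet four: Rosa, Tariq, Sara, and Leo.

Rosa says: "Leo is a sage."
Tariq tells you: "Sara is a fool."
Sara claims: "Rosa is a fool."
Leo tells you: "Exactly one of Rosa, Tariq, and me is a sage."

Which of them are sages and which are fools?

Consider Rosa. Suppose Rosa is a sage.
Then no assignment of the remaining roles makes every statement match its speaker's type — contradiction.
So Rosa is a fool.
With that fixed, Sara's statement is true, so Sara is a sage.
With that fixed, Tariq's statement is false, so Tariq is a fool.
Consider Leo. Suppose Leo is a sage.
Then Rosa's statement comes out true, contradicting Rosa being a fool.
So Leo is a fool.

Rosa: fool, Tariq: fool, Sara: sage, Leo: fool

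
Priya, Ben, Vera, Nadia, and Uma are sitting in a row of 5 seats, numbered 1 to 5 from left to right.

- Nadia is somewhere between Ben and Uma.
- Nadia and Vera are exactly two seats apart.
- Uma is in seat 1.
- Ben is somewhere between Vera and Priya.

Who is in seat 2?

With clues 1–3, Ben and Uma are ruled out for seat 2.
With clues 1–4, Nadia and Vera are ruled out for seat 2.
So seat 2 is Priya.

Priya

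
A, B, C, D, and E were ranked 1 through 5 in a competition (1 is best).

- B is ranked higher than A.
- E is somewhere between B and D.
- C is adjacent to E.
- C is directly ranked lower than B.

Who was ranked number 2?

With clues 1–3, B and D are ruled out for rank 2.
With clues 1–4, A and E are ruled out for rank 2.
So rank 2 is C.

C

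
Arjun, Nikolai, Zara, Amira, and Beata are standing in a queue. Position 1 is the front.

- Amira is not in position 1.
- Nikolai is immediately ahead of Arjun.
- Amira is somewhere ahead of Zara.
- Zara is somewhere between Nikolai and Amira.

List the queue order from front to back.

Beata, Amira, Zara, Nikolai, Arjun

From clue 1: Amira is in {2,3,4,5}.
From clues 1–2: Arjun is in {2,3,4,5}.
From clues 1–3: Zara is in {3,4,5}.
From clues 1–4: Beata → position 1, Amira → position 2, Zara → position 3, Nikolai → position 4, Arjun → position 5.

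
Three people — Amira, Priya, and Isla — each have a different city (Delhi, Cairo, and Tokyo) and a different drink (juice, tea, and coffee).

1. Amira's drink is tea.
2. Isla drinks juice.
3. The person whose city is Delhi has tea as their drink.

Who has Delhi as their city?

Amira

With clues 1–3, Isla and Priya are impossible for the one with city Delhi.
That leaves Amira.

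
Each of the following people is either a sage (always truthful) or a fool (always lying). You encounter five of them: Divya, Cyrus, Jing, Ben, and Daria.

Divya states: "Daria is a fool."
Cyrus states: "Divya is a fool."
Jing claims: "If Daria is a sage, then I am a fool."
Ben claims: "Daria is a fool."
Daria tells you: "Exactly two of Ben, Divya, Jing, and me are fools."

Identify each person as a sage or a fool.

Divya: sage, Cyrus: fool, Jing: sage, Ben: sage, Daria: fool

Consider Divya. Suppose Divya is a fool.
Then no assignment of the remaining roles makes every statement match its speaker's type — contradiction.
So Divya is a sage.
With that fixed, Cyrus's statement is false, so Cyrus is a fool.
Consider Jing. Suppose Jing is a fool.
Then Jing's own statement would have to be false, but it can't be — contradiction.
So Jing is a sage.
Consider Ben. Suppose Ben is a fool.
Then whichever role Daria has, Daria's statement has the wrong truth value — contradiction.
So Ben is a sage.
With that fixed, Daria's statement is false, so Daria is a fool.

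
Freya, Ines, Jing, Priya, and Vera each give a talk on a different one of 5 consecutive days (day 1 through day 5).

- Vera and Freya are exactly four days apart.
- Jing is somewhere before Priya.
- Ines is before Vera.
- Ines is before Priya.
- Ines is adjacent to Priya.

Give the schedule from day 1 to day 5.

Freya, Jing, Ines, Priya, Vera

From clue 1: Freya is in {1,5}.
From clues 1–3: Freya → day 1, Vera → day 5.
From clues 1–4: Priya → day 4.
From clues 1–5: Jing → day 2, Ines → day 3.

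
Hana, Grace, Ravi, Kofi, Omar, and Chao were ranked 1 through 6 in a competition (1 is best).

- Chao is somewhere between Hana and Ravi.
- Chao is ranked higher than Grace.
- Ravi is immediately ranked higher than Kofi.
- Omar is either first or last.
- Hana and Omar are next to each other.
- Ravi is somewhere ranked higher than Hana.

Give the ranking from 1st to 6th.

From clue 1: Chao is in {2,3,4,5}.
From clues 1–2: Chao is in {2,3,4}.
From clues 1–4: Omar is in {1,6}.
From clues 1–5: Chao → rank 3.
From clues 1–6: Ravi → rank 1, Kofi → rank 2, Grace → rank 4, Hana → rank 5, Omar → rank 6.

Ravi, Kofi, Chao, Grace, Hana, Omar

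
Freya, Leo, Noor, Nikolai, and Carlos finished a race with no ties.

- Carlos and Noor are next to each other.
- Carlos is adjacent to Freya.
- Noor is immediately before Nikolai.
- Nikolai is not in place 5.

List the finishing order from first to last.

From clues 1–2: Carlos is in {2,3,4}.
From clues 1–3: Freya is in {1,2}.
From clues 1–4: Freya → place 1, Carlos → place 2, Noor → place 3, Nikolai → place 4, Leo → place 5.

Freya, Carlos, Noor, Nikolai, Leo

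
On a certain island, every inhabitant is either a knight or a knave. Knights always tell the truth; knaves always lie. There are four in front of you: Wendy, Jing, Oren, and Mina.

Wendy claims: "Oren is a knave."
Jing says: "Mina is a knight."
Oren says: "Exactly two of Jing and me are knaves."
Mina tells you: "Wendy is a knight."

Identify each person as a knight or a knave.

Consider Wendy. Suppose Wendy is a knave.
Then no assignment of the remaining roles makes every statement match its speaker's type — contradiction.
So Wendy is a knight.
With that fixed, Mina's statement is true, so Mina is a knight.
With that fixed, Jing's statement is true, so Jing is a knight.
With that fixed, Oren's statement is false, so Oren is a knave.

Wendy: knight, Jing: knight, Oren: knave, Mina: knight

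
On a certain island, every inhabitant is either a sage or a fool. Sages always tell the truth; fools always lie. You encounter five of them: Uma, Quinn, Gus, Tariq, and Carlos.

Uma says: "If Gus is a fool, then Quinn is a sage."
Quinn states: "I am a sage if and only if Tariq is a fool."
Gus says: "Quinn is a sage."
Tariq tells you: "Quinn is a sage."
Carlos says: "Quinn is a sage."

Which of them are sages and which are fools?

Uma: fool, Quinn: fool, Gus: fool, Tariq: fool, Carlos: fool

Consider Uma. Suppose Uma is a sage.
Then no assignment of the remaining roles makes every statement match its speaker's type — contradiction.
So Uma is a fool.
Consider Quinn. Suppose Quinn is a sage.
Then Uma's statement comes out true, contradicting Uma being a fool.
So Quinn is a fool.
With that fixed, Gus's statement is false, so Gus is a fool.
With that fixed, Tariq's statement is false, so Tariq is a fool.
With that fixed, Carlos's statement is false, so Carlos is a fool.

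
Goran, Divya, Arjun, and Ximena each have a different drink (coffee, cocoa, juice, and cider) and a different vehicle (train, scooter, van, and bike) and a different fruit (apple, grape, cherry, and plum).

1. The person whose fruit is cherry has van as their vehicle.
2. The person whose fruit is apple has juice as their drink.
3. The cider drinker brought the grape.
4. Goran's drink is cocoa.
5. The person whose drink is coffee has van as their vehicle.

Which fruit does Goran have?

With clues 1–4, apple and grape are impossible for Goran's fruit.
With clues 1–5, cherry is impossible for Goran's fruit.
That leaves plum.

plum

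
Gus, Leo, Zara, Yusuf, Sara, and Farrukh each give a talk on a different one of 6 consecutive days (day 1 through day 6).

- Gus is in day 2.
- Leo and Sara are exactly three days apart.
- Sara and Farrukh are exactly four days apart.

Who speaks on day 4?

Leo

With clue 1, Gus is ruled out for day 4.
With clues 1–3, Farrukh, Sara, Yusuf, and Zara are ruled out for day 4.
So day 4 is Leo.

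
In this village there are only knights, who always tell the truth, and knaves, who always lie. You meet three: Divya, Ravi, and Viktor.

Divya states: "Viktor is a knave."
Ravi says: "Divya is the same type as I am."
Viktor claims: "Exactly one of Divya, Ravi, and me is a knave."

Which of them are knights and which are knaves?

Consider Divya. Suppose Divya is a knave.
Then whichever role Ravi has, Ravi's statement has the wrong truth value — contradiction.
So Divya is a knight.
Consider Ravi. Suppose Ravi is a knight.
Then whichever role Viktor has, Viktor's statement has the wrong truth value — contradiction.
So Ravi is a knave.
Consider Viktor. Suppose Viktor is a knight.
Then Divya's statement comes out false, contradicting Divya being a knight.
So Viktor is a knave.

Divya: knight, Ravi: knave, Viktor: knave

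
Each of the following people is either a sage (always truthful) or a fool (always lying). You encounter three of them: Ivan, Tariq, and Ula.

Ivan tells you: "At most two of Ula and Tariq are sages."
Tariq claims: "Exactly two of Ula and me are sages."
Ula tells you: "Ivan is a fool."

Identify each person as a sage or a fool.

Regardless of anyone's role, Ivan's statement is true, so Ivan is a sage.
With that fixed, Ula's statement is false, so Ula is a fool.
With that fixed, Tariq's statement is false, so Tariq is a fool.

Ivan: sage, Tariq: fool, Ula: fool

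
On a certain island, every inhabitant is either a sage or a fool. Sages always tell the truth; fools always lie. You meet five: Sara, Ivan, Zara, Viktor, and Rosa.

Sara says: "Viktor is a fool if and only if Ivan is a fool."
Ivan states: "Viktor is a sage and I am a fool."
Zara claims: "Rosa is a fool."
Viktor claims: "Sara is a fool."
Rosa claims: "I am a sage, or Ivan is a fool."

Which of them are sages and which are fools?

Consider Sara. Suppose Sara is a fool.
Then no assignment of the remaining roles makes every statement match its speaker's type — contradiction.
So Sara is a sage.
With that fixed, Viktor's statement is false, so Viktor is a fool.
With that fixed, Ivan's statement is false, so Ivan is a fool.
With that fixed, Rosa's statement is true, so Rosa is a sage.
With that fixed, Zara's statement is false, so Zara is a fool.

Sara: sage, Ivan: fool, Zara: fool, Viktor: fool, Rosa: sage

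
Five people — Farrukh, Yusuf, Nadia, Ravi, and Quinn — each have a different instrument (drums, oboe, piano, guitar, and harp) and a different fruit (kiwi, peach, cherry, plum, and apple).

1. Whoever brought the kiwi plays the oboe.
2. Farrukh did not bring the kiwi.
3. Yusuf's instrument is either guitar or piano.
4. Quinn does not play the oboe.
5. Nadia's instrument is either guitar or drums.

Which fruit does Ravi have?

kiwi

With clues 1–5, apple, cherry, peach, and plum are impossible for Ravi's fruit.
That leaves kiwi.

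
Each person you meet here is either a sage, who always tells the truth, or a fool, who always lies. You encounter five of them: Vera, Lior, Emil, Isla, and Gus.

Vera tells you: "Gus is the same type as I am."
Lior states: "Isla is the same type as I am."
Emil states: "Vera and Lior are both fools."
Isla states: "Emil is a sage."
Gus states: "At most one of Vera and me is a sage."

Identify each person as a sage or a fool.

Vera: fool, Lior: fool, Emil: sage, Isla: sage, Gus: sage

Consider Vera. Suppose Vera is a sage.
Then whichever role Gus has, Gus's statement has the wrong truth value — contradiction.
So Vera is a fool.
With that fixed, Gus's statement is true, so Gus is a sage.
Consider Lior. Suppose Lior is a sage.
Then no assignment of the remaining roles makes every statement match its speaker's type — contradiction.
So Lior is a fool.
With that fixed, Emil's statement is true, so Emil is a sage.
With that fixed, Isla's statement is true, so Isla is a sage.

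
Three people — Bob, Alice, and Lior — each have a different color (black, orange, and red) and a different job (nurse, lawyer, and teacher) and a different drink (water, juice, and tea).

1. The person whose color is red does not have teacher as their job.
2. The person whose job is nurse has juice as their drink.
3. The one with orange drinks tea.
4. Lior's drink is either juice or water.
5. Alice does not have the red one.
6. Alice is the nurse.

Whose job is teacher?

With clues 1–6, Alice and Lior are impossible for the one with job teacher.
That leaves Bob.

Bob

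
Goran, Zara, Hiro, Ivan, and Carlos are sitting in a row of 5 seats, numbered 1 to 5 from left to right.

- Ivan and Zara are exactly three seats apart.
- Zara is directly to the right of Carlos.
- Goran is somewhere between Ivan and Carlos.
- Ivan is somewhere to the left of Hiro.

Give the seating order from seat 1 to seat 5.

From clue 1: Zara is in {1,2,4,5}.
From clues 1–2: Zara is in {2,4,5}.
From clues 1–3: Goran is in {2,3,4}.
From clues 1–4: Ivan → seat 1, Goran → seat 2, Carlos → seat 3, Zara → seat 4, Hiro → seat 5.

Ivan, Goran, Carlos, Zara, Hiro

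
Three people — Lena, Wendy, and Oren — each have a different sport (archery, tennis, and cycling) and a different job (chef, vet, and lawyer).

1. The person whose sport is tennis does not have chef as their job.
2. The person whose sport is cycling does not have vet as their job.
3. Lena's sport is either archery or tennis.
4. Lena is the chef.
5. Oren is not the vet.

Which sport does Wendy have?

With clues 1–4, archery is impossible for Wendy's sport.
With clues 1–5, cycling is impossible for Wendy's sport.
That leaves tennis.

tennis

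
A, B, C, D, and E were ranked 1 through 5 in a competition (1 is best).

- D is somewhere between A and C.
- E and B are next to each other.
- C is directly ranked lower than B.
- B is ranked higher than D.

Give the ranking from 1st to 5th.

From clue 1: D is in {2,3,4}.
From clues 1–2: D is in {2,4}.
From clues 1–3: A is in {1,5}.
From clues 1–4: E → rank 1, B → rank 2, C → rank 3, D → rank 4, A → rank 5.

E, B, C, D, A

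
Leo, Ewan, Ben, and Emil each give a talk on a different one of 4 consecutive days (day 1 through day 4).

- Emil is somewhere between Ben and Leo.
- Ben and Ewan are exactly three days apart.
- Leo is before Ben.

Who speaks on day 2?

Leo

With clues 1–2, Ben and Ewan are ruled out for day 2.
With clues 1–3, Emil is ruled out for day 2.
So day 2 is Leo.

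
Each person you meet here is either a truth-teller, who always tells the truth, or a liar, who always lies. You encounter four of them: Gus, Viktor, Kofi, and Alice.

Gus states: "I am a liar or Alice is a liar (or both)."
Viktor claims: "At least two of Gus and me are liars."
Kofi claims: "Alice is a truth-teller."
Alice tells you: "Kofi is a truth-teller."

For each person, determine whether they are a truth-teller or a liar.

Consider Gus. Suppose Gus is a liar.
Then Gus's own statement would have to be false, but it can't be — contradiction.
So Gus is a truth-teller.
With that fixed, Viktor's statement is false, so Viktor is a liar.
Consider Kofi. Suppose Kofi is a truth-teller.
Then no assignment of the remaining roles makes every statement match its speaker's type — contradiction.
So Kofi is a liar.
With that fixed, Alice's statement is false, so Alice is a liar.

Gus: truth-teller, Viktor: liar, Kofi: liar, Alice: liar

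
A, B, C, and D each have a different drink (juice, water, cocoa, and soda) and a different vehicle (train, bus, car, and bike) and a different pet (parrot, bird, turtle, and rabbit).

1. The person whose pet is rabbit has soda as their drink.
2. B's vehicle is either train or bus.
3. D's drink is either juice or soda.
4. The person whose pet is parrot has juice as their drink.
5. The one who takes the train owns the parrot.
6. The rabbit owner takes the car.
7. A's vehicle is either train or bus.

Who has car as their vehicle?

With clues 1–2, B is impossible for the one with vehicle car.
With clues 1–7, A and C are impossible for the one with vehicle car.
That leaves D.

D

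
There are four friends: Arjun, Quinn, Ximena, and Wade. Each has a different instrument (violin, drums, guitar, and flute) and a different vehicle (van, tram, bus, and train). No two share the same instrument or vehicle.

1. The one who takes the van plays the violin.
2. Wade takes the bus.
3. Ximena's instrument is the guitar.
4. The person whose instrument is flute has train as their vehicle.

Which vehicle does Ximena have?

With clues 1–2, bus is impossible for Ximena's vehicle.
With clues 1–3, van is impossible for Ximena's vehicle.
With clues 1–4, train is impossible for Ximena's vehicle.
That leaves tram.

tram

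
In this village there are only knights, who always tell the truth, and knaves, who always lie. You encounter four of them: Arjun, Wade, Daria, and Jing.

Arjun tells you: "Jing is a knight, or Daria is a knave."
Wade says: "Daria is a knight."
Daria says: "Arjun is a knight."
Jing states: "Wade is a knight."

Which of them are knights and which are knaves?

Arjun: knight, Wade: knight, Daria: knight, Jing: knight

Consider Arjun. Suppose Arjun is a knave.
Then no assignment of the remaining roles makes every statement match its speaker's type — contradiction.
So Arjun is a knight.
With that fixed, Daria's statement is true, so Daria is a knight.
With that fixed, Wade's statement is true, so Wade is a knight.
With that fixed, Jing's statement is true, so Jing is a knight.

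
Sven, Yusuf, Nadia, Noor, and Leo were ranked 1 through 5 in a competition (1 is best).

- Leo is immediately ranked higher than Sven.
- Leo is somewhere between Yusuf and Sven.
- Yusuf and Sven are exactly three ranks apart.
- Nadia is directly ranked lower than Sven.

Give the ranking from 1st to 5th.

Yusuf, Noor, Leo, Sven, Nadia

From clue 1: Sven is in {2,3,4,5}.
From clues 1–2: Sven is in {3,4,5}.
From clues 1–3: Sven is in {4,5}.
From clues 1–4: Yusuf → rank 1, Noor → rank 2, Leo → rank 3, Sven → rank 4, Nadia → rank 5.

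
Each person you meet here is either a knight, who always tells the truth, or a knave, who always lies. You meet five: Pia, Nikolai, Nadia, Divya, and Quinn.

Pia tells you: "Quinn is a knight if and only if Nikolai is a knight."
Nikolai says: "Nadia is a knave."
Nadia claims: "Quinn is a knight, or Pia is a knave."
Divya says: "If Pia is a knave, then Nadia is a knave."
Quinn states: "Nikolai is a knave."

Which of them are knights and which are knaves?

Pia: knave, Nikolai: knave, Nadia: knight, Divya: knave, Quinn: knight

Consider Pia. Suppose Pia is a knight.
Then no assignment of the remaining roles makes every statement match its speaker's type — contradiction.
So Pia is a knave.
With that fixed, Nadia's statement is true, so Nadia is a knight.
With that fixed, Divya's statement is false, so Divya is a knave.
With that fixed, Nikolai's statement is false, so Nikolai is a knave.
With that fixed, Quinn's statement is true, so Quinn is a knight.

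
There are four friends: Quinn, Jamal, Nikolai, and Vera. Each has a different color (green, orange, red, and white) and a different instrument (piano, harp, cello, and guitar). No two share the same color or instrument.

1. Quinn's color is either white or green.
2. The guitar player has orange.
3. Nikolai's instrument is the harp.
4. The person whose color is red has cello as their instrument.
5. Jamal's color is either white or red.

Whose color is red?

Clue 1 rules out Quinn for the one with color red.
With clues 1–4, Nikolai is impossible for the one with color red.
With clues 1–5, Vera is impossible for the one with color red.
That leaves Jamal.

Jamal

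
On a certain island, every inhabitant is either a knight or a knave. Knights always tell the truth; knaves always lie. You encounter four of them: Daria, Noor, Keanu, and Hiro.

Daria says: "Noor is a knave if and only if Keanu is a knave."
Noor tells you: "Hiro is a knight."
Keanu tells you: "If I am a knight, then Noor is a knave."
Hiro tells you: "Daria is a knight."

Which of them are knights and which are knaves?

Daria: knave, Noor: knave, Keanu: knight, Hiro: knave

Consider Daria. Suppose Daria is a knight.
Then no assignment of the remaining roles makes every statement match its speaker's type — contradiction.
So Daria is a knave.
With that fixed, Hiro's statement is false, so Hiro is a knave.
With that fixed, Noor's statement is false, so Noor is a knave.
With that fixed, Keanu's statement is true, so Keanu is a knight.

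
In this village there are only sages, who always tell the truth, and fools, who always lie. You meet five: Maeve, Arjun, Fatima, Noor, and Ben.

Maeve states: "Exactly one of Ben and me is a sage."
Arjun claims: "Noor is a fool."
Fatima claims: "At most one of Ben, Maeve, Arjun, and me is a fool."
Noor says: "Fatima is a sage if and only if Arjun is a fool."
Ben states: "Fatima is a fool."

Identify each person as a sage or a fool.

Consider Maeve. Suppose Maeve is a fool.
Then no assignment of the remaining roles makes every statement match its speaker's type — contradiction.
So Maeve is a sage.
Consider Arjun. Suppose Arjun is a fool.
Then no assignment of the remaining roles makes every statement match its speaker's type — contradiction.
So Arjun is a sage.
Consider Fatima. Suppose Fatima is a fool.
Then no assignment of the remaining roles makes every statement match its speaker's type — contradiction.
So Fatima is a sage.
With that fixed, Noor's statement is false, so Noor is a fool.
With that fixed, Ben's statement is false, so Ben is a fool.

Maeve: sage, Arjun: sage, Fatima: sage, Noor: fool, Ben: fool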